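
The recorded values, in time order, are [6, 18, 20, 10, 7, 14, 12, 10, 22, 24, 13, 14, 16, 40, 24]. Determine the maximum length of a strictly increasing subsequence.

Let dp[i] be the length of the longest such subsequence ending at index i:
i:      1  2  3  4  5  6  7  8  9 10 11 12 13 14 15
a[i]:   6 18 20 10  7 14 12 10 22 24 13 14 16 40 24
dp:     1  2  3  2  2  3  3  3  4  5  4  5  6  7  7
Maximum dp value is 7.

7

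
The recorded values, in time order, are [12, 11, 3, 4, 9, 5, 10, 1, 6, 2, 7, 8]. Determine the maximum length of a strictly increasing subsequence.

Track the smallest tail for each achievable length (strict):
12 → extends → [12]
11 → replaces 12 → [11]
3 → replaces 11 → [3]
4 → extends → [3, 4]
9 → extends → [3, 4, 9]
5 → replaces 9 → [3, 4, 5]
10 → extends → [3, 4, 5, 10]
1 → replaces 3 → [1, 4, 5, 10]
6 → replaces 10 → [1, 4, 5, 6]
2 → replaces 4 → [1, 2, 5, 6]
7 → extends → [1, 2, 5, 6, 7]
8 → extends → [1, 2, 5, 6, 7, 8]
Six tails, so the longest strictly increasing subsequence has length 6 (e.g. 3, 4, 5, 6, 7, 8).

6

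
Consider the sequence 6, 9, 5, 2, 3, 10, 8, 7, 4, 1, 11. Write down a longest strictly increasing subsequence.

6, 9, 10, 11

Patience tails give the LIS length; then backtrack through the dp parents:
6 → extends → [6]
9 → extends → [6, 9]
5 → replaces 6 → [5, 9]
2 → replaces 5 → [2, 9]
3 → replaces 9 → [2, 3]
10 → extends → [2, 3, 10]
8 → replaces 10 → [2, 3, 8]
7 → replaces 8 → [2, 3, 7]
4 → replaces 7 → [2, 3, 4]
1 → replaces 2 → [1, 3, 4]
11 → extends → [1, 3, 4, 11]
Length 4; one witness is 6, 9, 10, 11.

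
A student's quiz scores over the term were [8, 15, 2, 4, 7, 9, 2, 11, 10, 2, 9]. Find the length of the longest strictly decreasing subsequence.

Let dp[i] be the longest strictly decreasing subsequence ending at i:
i:      1  2  3  4  5  6  7  8  9 10 11
a[i]:   8 15  2  4  7  9  2 11 10  2  9
dp:     1  1  2  2  2  2  3  2  3  4  4
Maximum is 4.

4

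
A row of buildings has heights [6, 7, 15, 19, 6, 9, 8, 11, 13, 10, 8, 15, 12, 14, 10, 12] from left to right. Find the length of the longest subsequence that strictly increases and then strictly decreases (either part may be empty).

8

inc[i] = longest strictly increasing subsequence ending at i; dec[i] = longest strictly decreasing subsequence starting at i:
i:      1  2  3  4  5  6  7  8  9 10 11 12 13 14 15 16
a[i]:   6  7 15 19  6  9  8 11 13 10  8 15 12 14 10 12
inc:    1  2  3  4  1  3  3  4  5  4  3  6  5  6  4  5
dec:    1  2  4  4  1  2  1  3  3  2  1  3  2  2  1  1
Best peak at i=12 (value 15): inc=6, dec=3, length 6+3−1 = 8.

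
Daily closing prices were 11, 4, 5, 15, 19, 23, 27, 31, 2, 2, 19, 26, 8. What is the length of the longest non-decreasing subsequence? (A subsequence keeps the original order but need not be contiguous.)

7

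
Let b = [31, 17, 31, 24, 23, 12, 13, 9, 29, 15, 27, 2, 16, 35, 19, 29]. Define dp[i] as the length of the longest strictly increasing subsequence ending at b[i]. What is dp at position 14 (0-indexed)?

dp[i] = 1 + max{dp[j] : j<i, b[j]<b[i]} (or 1 if no such j):
i:      0  1  2  3  4  5  6  7  8  9 10 11 12 13 14 15
b[i]:  31 17 31 24 23 12 13  9 29 15 27  2 16 35 19 29
dp:     1  1  2  2  2  1  2  1  3  3  4  1  4  5  5  6
At index 14 the value is 5.

5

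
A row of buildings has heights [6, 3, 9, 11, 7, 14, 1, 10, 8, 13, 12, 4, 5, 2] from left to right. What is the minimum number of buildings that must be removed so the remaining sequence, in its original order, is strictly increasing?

10

Fewest deletions = n − (longest strictly increasing subsequence).
Patience tails:
6 → extends → [6]
3 → replaces 6 → [3]
9 → extends → [3, 9]
11 → extends → [3, 9, 11]
7 → replaces 9 → [3, 7, 11]
14 → extends → [3, 7, 11, 14]
1 → replaces 3 → [1, 7, 11, 14]
10 → replaces 11 → [1, 7, 10, 14]
8 → replaces 10 → [1, 7, 8, 14]
13 → replaces 14 → [1, 7, 8, 13]
12 → replaces 13 → [1, 7, 8, 12]
4 → replaces 7 → [1, 4, 8, 12]
5 → replaces 8 → [1, 4, 5, 12]
2 → replaces 4 → [1, 2, 5, 12]
Longest strictly increasing subsequence has length 4, so deletions = 14 − 4 = 10.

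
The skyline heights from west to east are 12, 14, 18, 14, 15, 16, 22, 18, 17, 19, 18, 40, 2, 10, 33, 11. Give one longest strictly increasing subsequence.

12, 14, 15, 16, 18, 19, 40

Patience tails give the LIS length; then backtrack through the dp parents:
12 → extends → [12]
14 → extends → [12, 14]
18 → extends → [12, 14, 18]
14 → already a tail → [12, 14, 18]
15 → replaces 18 → [12, 14, 15]
16 → extends → [12, 14, 15, 16]
22 → extends → [12, 14, 15, 16, 22]
18 → replaces 22 → [12, 14, 15, 16, 18]
17 → replaces 18 → [12, 14, 15, 16, 17]
19 → extends → [12, 14, 15, 16, 17, 19]
18 → replaces 19 → [12, 14, 15, 16, 17, 18]
40 → extends → [12, 14, 15, 16, 17, 18, 40]
2 → replaces 12 → [2, 14, 15, 16, 17, 18, 40]
10 → replaces 14 → [2, 10, 15, 16, 17, 18, 40]
33 → replaces 40 → [2, 10, 15, 16, 17, 18, 33]
11 → replaces 15 → [2, 10, 11, 16, 17, 18, 33]
Length 7; one witness is 12, 14, 15, 16, 18, 19, 40.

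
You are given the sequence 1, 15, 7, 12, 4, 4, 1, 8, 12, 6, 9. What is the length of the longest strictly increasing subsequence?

Track the smallest tail for each achievable length (strict):
1 → extends → [1]
15 → extends → [1, 15]
7 → replaces 15 → [1, 7]
12 → extends → [1, 7, 12]
4 → replaces 7 → [1, 4, 12]
4 → already a tail → [1, 4, 12]
1 → already a tail → [1, 4, 12]
8 → replaces 12 → [1, 4, 8]
12 → extends → [1, 4, 8, 12]
6 → replaces 8 → [1, 4, 6, 12]
9 → replaces 12 → [1, 4, 6, 9]
Four tails, so the longest strictly increasing subsequence has length 4 (e.g. 1, 7, 8, 12).

4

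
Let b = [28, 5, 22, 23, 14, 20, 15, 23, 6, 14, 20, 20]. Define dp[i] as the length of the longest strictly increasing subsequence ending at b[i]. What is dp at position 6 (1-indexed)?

dp[i] = 1 + max{dp[j] : j<i, b[j]<b[i]} (or 1 if no such j):
i:      1  2  3  4  5  6  7  8  9 10 11 12
b[i]:  28  5 22 23 14 20 15 23  6 14 20 20
dp:     1  1  2  3  2  3  3  4  2  3  4  4
At index 6 the value is 3.

3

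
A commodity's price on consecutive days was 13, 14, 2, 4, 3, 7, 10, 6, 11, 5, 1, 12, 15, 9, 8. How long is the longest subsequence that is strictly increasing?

Let dp[i] be the length of the longest such subsequence ending at index i:
i:      1  2  3  4  5  6  7  8  9 10 11 12 13 14 15
a[i]:  13 14  2  4  3  7 10  6 11  5  1 12 15  9  8
dp:     1  2  1  2  2  3  4  3  5  3  1  6  7  4  4
Maximum dp value is 7.

7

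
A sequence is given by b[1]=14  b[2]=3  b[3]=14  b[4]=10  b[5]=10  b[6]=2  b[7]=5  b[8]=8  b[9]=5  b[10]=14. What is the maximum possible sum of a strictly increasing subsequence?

Let S[i] be the best sum of a strictly increasing subsequence ending at i:
i:      1  2  3  4  5  6  7  8  9 10
b[i]:  14  3 14 10 10  2  5  8  5 14
S:     14  3 17 13 13  2  8 16  8 30
Maximum is 30 (e.g. 3 + 5 + 8 + 14).

30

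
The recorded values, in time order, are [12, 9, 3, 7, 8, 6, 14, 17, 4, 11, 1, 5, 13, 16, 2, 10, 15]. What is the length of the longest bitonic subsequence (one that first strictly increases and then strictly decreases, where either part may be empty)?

inc[i] = longest strictly increasing subsequence ending at i; dec[i] = longest strictly decreasing subsequence starting at i:
i:      1  2  3  4  5  6  7  8  9 10 11 12 13 14 15 16 17
a[i]:  12  9  3  7  8  6 14 17  4 11  1  5 13 16  2 10 15
inc:    1  1  1  2  3  2  4  5  2  4  1  3  5  6  2  4  6
dec:    6  5  2  4  4  3  4  4  2  3  1  2  2  2  1  1  1
Best peak at i=8 (value 17): inc=5, dec=4, length 5+4−1 = 8.

8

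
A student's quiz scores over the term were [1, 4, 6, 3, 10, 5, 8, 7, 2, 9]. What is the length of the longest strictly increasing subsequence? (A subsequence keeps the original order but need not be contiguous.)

5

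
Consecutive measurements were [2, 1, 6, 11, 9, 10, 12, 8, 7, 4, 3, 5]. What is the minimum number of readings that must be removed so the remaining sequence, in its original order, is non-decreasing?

Fewest deletions = n − (longest non-decreasing subsequence).
i:      1  2  3  4  5  6  7  8  9 10 11 12
a[i]:   2  1  6 11  9 10 12  8  7  4  3  5
dp:     1  1  2  3  3  4  5  3  3  2  2  3
max dp = 5, so deletions = 12 − 5 = 7.

7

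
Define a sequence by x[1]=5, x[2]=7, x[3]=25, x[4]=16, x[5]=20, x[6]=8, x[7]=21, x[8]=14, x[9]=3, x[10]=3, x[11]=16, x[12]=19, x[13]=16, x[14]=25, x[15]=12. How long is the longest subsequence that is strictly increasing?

Track the smallest tail for each achievable length (strict):
5 → extends → [5]
7 → extends → [5, 7]
25 → extends → [5, 7, 25]
16 → replaces 25 → [5, 7, 16]
20 → extends → [5, 7, 16, 20]
8 → replaces 16 → [5, 7, 8, 20]
21 → extends → [5, 7, 8, 20, 21]
14 → replaces 20 → [5, 7, 8, 14, 21]
3 → replaces 5 → [3, 7, 8, 14, 21]
3 → already a tail → [3, 7, 8, 14, 21]
16 → replaces 21 → [3, 7, 8, 14, 16]
19 → extends → [3, 7, 8, 14, 16, 19]
16 → already a tail → [3, 7, 8, 14, 16, 19]
25 → extends → [3, 7, 8, 14, 16, 19, 25]
12 → replaces 14 → [3, 7, 8, 12, 16, 19, 25]
Seven tails, so the longest strictly increasing subsequence has length 7 (e.g. 5, 7, 8, 14, 16, 19, 25).

7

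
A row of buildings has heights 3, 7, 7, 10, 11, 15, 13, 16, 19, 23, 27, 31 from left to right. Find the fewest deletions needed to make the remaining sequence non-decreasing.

1

Fewest deletions = n − (longest non-decreasing subsequence).
i:      1  2  3  4  5  6  7  8  9 10 11 12
a[i]:   3  7  7 10 11 15 13 16 19 23 27 31
dp:     1  2  3  4  5  6  6  7  8  9 10 11
max dp = 11, so deletions = 12 − 11 = 1.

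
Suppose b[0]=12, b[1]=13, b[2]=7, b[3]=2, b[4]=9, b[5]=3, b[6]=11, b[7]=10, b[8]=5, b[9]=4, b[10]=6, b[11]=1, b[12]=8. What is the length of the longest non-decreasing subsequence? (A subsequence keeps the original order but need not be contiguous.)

Track the smallest tail for each achievable length (allowing ties):
12 → extends → [12]
13 → extends → [12, 13]
7 → replaces 12 → [7, 13]
2 → replaces 7 → [2, 13]
9 → replaces 13 → [2, 9]
3 → replaces 9 → [2, 3]
11 → extends → [2, 3, 11]
10 → replaces 11 → [2, 3, 10]
5 → replaces 10 → [2, 3, 5]
4 → replaces 5 → [2, 3, 4]
6 → extends → [2, 3, 4, 6]
1 → replaces 2 → [1, 3, 4, 6]
8 → extends → [1, 3, 4, 6, 8]
Five tails, so the longest non-decreasing subsequence has length 5 (e.g. 2, 3, 5, 6, 8).

5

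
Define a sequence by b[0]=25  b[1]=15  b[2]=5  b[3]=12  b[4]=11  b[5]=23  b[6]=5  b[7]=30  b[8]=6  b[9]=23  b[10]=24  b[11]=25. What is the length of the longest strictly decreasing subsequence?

Let dp[i] be the longest strictly decreasing subsequence ending at i:
i:      0  1  2  3  4  5  6  7  8  9 10 11
b[i]:  25 15  5 12 11 23  5 30  6 23 24 25
dp:     1  2  3  3  4  2  5  1  5  2  2  2
Maximum is 5.

5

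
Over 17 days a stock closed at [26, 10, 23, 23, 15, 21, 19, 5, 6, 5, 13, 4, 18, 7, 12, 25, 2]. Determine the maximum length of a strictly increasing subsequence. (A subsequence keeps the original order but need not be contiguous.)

Track the smallest tail for each achievable length (strict):
26 → extends → [26]
10 → replaces 26 → [10]
23 → extends → [10, 23]
23 → already a tail → [10, 23]
15 → replaces 23 → [10, 15]
21 → extends → [10, 15, 21]
19 → replaces 21 → [10, 15, 19]
5 → replaces 10 → [5, 15, 19]
6 → replaces 15 → [5, 6, 19]
5 → already a tail → [5, 6, 19]
13 → replaces 19 → [5, 6, 13]
4 → replaces 5 → [4, 6, 13]
18 → extends → [4, 6, 13, 18]
7 → replaces 13 → [4, 6, 7, 18]
12 → replaces 18 → [4, 6, 7, 12]
25 → extends → [4, 6, 7, 12, 25]
2 → replaces 4 → [2, 6, 7, 12, 25]
Five tails, so the longest strictly increasing subsequence has length 5 (e.g. 5, 6, 13, 18, 25).

5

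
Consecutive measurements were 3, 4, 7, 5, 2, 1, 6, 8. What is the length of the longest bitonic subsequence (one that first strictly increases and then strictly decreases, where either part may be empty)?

6

inc[i] = longest strictly increasing subsequence ending at i; dec[i] = longest strictly decreasing subsequence starting at i:
i:     1 2 3 4 5 6 7 8
a[i]:  3 4 7 5 2 1 6 8
inc:   1 2 3 3 1 1 4 5
dec:   3 3 4 3 2 1 1 1
Best peak at i=3 (value 7): inc=3, dec=4, length 3+4−1 = 6.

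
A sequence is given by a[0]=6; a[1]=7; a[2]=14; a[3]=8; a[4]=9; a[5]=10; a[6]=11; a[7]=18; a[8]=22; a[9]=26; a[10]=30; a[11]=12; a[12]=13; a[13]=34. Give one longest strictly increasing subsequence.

6, 7, 8, 9, 10, 11, 18, 22, 26, 30, 34

Patience tails give the LIS length; then backtrack through the dp parents:
6 → extends → [6]
7 → extends → [6, 7]
14 → extends → [6, 7, 14]
8 → replaces 14 → [6, 7, 8]
9 → extends → [6, 7, 8, 9]
10 → extends → [6, 7, 8, 9, 10]
11 → extends → [6, 7, 8, 9, 10, 11]
18 → extends → [6, 7, 8, 9, 10, 11, 18]
22 → extends → [6, 7, 8, 9, 10, 11, 18, 22]
26 → extends → [6, 7, 8, 9, 10, 11, 18, 22, 26]
30 → extends → [6, 7, 8, 9, 10, 11, 18, 22, 26, 30]
12 → replaces 18 → [6, 7, 8, 9, 10, 11, 12, 22, 26, 30]
13 → replaces 22 → [6, 7, 8, 9, 10, 11, 12, 13, 26, 30]
34 → extends → [6, 7, 8, 9, 10, 11, 12, 13, 26, 30, 34]
Length 11; one witness is 6, 7, 8, 9, 10, 11, 18, 22, 26, 30, 34.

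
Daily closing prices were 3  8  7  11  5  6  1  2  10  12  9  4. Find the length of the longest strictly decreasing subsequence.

Let dp[i] be the longest strictly decreasing subsequence ending at i:
i:      1  2  3  4  5  6  7  8  9 10 11 12
a[i]:   3  8  7 11  5  6  1  2 10 12  9  4
dp:     1  1  2  1  3  3  4  4  2  1  3  4
Maximum is 4.

4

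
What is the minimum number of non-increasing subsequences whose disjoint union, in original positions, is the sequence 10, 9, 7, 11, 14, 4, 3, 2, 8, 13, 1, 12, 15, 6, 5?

4

The minimum number of non-increasing subsequences covering a sequence equals the length of its longest strictly increasing subsequence.
LIS length is 4 (e.g. 10, 11, 14, 15), so 4 piles are needed.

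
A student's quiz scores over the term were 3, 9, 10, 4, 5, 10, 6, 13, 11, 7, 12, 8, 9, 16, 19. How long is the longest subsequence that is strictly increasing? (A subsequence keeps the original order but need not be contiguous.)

Track the smallest tail for each achievable length (strict):
3 → extends → [3]
9 → extends → [3, 9]
10 → extends → [3, 9, 10]
4 → replaces 9 → [3, 4, 10]
5 → replaces 10 → [3, 4, 5]
10 → extends → [3, 4, 5, 10]
6 → replaces 10 → [3, 4, 5, 6]
13 → extends → [3, 4, 5, 6, 13]
11 → replaces 13 → [3, 4, 5, 6, 11]
7 → replaces 11 → [3, 4, 5, 6, 7]
12 → extends → [3, 4, 5, 6, 7, 12]
8 → replaces 12 → [3, 4, 5, 6, 7, 8]
9 → extends → [3, 4, 5, 6, 7, 8, 9]
16 → extends → [3, 4, 5, 6, 7, 8, 9, 16]
19 → extends → [3, 4, 5, 6, 7, 8, 9, 16, 19]
Nine tails, so the longest strictly increasing subsequence has length 9 (e.g. 3, 4, 5, 6, 7, 8, 9, 16, 19).

9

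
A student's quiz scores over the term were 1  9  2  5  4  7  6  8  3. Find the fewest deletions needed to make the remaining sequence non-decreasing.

4

Fewest deletions = n − (longest non-decreasing subsequence).
i:     1 2 3 4 5 6 7 8 9
a[i]:  1 9 2 5 4 7 6 8 3
dp:    1 2 2 3 3 4 4 5 3
max dp = 5, so deletions = 9 − 5 = 4.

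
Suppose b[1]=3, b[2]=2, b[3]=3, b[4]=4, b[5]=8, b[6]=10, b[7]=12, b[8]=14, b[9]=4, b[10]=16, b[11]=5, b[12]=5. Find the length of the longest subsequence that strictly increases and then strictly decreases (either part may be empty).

9

inc[i] = longest strictly increasing subsequence ending at i; dec[i] = longest strictly decreasing subsequence starting at i:
i:      1  2  3  4  5  6  7  8  9 10 11 12
b[i]:   3  2  3  4  8 10 12 14  4 16  5  5
inc:    1  1  2  3  4  5  6  7  3  8  4  4
dec:    2  1  1  1  2  2  2  2  1  2  1  1
Best peak at i=10 (value 16): inc=8, dec=2, length 8+2−1 = 9.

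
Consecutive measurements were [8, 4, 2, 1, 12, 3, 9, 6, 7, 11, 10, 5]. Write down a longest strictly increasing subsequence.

2, 3, 6, 7, 11

Patience tails give the LIS length; then backtrack through the dp parents:
8 → extends → [8]
4 → replaces 8 → [4]
2 → replaces 4 → [2]
1 → replaces 2 → [1]
12 → extends → [1, 12]
3 → replaces 12 → [1, 3]
9 → extends → [1, 3, 9]
6 → replaces 9 → [1, 3, 6]
7 → extends → [1, 3, 6, 7]
11 → extends → [1, 3, 6, 7, 11]
10 → replaces 11 → [1, 3, 6, 7, 10]
5 → replaces 6 → [1, 3, 5, 7, 10]
Length 5; one witness is 2, 3, 6, 7, 11.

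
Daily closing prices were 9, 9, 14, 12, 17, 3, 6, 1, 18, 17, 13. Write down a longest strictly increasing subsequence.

9, 14, 17, 18

Patience tails give the LIS length; then backtrack through the dp parents:
9 → extends → [9]
9 → already a tail → [9]
14 → extends → [9, 14]
12 → replaces 14 → [9, 12]
17 → extends → [9, 12, 17]
3 → replaces 9 → [3, 12, 17]
6 → replaces 12 → [3, 6, 17]
1 → replaces 3 → [1, 6, 17]
18 → extends → [1, 6, 17, 18]
17 → already a tail → [1, 6, 17, 18]
13 → replaces 17 → [1, 6, 13, 18]
Length 4; one witness is 9, 14, 17, 18.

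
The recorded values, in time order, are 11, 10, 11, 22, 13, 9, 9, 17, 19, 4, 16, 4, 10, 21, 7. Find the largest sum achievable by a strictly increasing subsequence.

Let S[i] be the best sum of a strictly increasing subsequence ending at i:
i:      1  2  3  4  5  6  7  8  9 10 11 12 13 14 15
a[i]:  11 10 11 22 13  9  9 17 19  4 16  4 10 21  7
S:     11 10 21 43 34  9  9 51 70  4 50  4 19 91 11
Maximum is 91 (e.g. 10 + 11 + 13 + 17 + 19 + 21).

91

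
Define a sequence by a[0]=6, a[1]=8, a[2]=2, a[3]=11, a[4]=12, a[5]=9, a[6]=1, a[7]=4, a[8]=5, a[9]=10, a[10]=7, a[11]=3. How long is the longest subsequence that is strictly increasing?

4

Let dp[i] be the length of the longest such subsequence ending at index i:
i:      0  1  2  3  4  5  6  7  8  9 10 11
a[i]:   6  8  2 11 12  9  1  4  5 10  7  3
dp:     1  2  1  3  4  3  1  2  3  4  4  2
Maximum dp value is 4.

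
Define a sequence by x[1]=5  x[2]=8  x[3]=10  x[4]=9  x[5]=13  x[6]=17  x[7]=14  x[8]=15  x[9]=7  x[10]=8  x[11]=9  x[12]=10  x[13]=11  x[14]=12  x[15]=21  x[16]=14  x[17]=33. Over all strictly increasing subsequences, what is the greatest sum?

Let S[i] be the best sum of a strictly increasing subsequence ending at i:
i:       1   2   3   4   5   6   7   8   9  10  11  12  13  14  15  16  17
x[i]:    5   8  10   9  13  17  14  15   7   8   9  10  11  12  21  14  33
S:       5  13  23  22  36  53  50  65  12  20  29  39  50  62  86  76 119
Maximum is 119 (e.g. 5 + 8 + 10 + 13 + 14 + 15 + 21 + 33).

119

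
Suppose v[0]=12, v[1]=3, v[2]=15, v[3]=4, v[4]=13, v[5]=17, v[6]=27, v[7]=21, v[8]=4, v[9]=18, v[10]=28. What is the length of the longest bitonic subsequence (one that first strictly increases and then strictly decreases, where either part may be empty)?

7

inc[i] = longest strictly increasing subsequence ending at i; dec[i] = longest strictly decreasing subsequence starting at i:
i:      0  1  2  3  4  5  6  7  8  9 10
v[i]:  12  3 15  4 13 17 27 21  4 18 28
inc:    1  1  2  2  3  4  5  5  2  5  6
dec:    2  1  3  1  2  2  3  2  1  1  1
Best peak at i=6 (value 27): inc=5, dec=3, length 5+3−1 = 7.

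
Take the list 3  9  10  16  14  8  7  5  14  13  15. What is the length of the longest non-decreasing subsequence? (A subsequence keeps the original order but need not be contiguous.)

Track the smallest tail for each achievable length (allowing ties):
3 → extends → [3]
9 → extends → [3, 9]
10 → extends → [3, 9, 10]
16 → extends → [3, 9, 10, 16]
14 → replaces 16 → [3, 9, 10, 14]
8 → replaces 9 → [3, 8, 10, 14]
7 → replaces 8 → [3, 7, 10, 14]
5 → replaces 7 → [3, 5, 10, 14]
14 → extends → [3, 5, 10, 14, 14]
13 → replaces 14 → [3, 5, 10, 13, 14]
15 → extends → [3, 5, 10, 13, 14, 15]
Six tails, so the longest non-decreasing subsequence has length 6 (e.g. 3, 9, 10, 14, 14, 15).

6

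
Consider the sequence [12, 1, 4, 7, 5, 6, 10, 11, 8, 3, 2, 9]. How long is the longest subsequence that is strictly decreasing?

5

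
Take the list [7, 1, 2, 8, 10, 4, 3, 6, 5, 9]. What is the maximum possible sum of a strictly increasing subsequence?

Let S[i] be the best sum of a strictly increasing subsequence ending at i:
i:      1  2  3  4  5  6  7  8  9 10
a[i]:   7  1  2  8 10  4  3  6  5  9
S:      7  1  3 15 25  7  6 13 12 24
Maximum is 25 (e.g. 7 + 8 + 10).

25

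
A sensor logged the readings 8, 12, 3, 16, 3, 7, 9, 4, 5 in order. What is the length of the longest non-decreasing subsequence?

4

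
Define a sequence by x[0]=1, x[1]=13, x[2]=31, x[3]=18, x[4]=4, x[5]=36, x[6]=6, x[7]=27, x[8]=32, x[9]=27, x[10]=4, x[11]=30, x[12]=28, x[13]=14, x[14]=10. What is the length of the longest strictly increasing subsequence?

Track the smallest tail for each achievable length (strict):
1 → extends → [1]
13 → extends → [1, 13]
31 → extends → [1, 13, 31]
18 → replaces 31 → [1, 13, 18]
4 → replaces 13 → [1, 4, 18]
36 → extends → [1, 4, 18, 36]
6 → replaces 18 → [1, 4, 6, 36]
27 → replaces 36 → [1, 4, 6, 27]
32 → extends → [1, 4, 6, 27, 32]
27 → already a tail → [1, 4, 6, 27, 32]
4 → already a tail → [1, 4, 6, 27, 32]
30 → replaces 32 → [1, 4, 6, 27, 30]
28 → replaces 30 → [1, 4, 6, 27, 28]
14 → replaces 27 → [1, 4, 6, 14, 28]
10 → replaces 14 → [1, 4, 6, 10, 28]
Five tails, so the longest strictly increasing subsequence has length 5 (e.g. 1, 13, 18, 27, 32).

5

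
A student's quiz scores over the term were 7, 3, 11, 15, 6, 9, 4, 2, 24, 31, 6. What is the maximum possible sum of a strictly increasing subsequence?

88

Let S[i] be the best sum of a strictly increasing subsequence ending at i:
i:      1  2  3  4  5  6  7  8  9 10 11
a[i]:   7  3 11 15  6  9  4  2 24 31  6
S:      7  3 18 33  9 18  7  2 57 88 13
Maximum is 88 (e.g. 7 + 11 + 15 + 24 + 31).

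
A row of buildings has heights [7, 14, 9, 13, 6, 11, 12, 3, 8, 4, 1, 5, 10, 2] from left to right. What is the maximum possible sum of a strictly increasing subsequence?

Let S[i] be the best sum of a strictly increasing subsequence ending at i:
i:      1  2  3  4  5  6  7  8  9 10 11 12 13 14
a[i]:   7 14  9 13  6 11 12  3  8  4  1  5 10  2
S:      7 21 16 29  6 27 39  3 15  7  1 12 26  3
Maximum is 39 (e.g. 7 + 9 + 11 + 12).

39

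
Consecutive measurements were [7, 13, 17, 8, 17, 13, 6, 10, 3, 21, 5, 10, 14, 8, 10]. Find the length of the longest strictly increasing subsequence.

4

Let dp[i] be the length of the longest such subsequence ending at index i:
i:      1  2  3  4  5  6  7  8  9 10 11 12 13 14 15
a[i]:   7 13 17  8 17 13  6 10  3 21  5 10 14  8 10
dp:     1  2  3  2  3  3  1  3  1  4  2  3  4  3  4
Maximum dp value is 4.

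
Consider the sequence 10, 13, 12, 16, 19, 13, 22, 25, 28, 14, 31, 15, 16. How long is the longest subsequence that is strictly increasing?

8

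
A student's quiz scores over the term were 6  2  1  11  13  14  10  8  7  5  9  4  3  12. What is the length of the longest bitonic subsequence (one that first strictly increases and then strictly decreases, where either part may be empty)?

10

inc[i] = longest strictly increasing subsequence ending at i; dec[i] = longest strictly decreasing subsequence starting at i:
i:      1  2  3  4  5  6  7  8  9 10 11 12 13 14
a[i]:   6  2  1 11 13 14 10  8  7  5  9  4  3 12
inc:    1  1  1  2  3  4  2  2  2  2  3  2  2  4
dec:    4  2  1  7  7  7  6  5  4  3  3  2  1  1
Best peak at i=6 (value 14): inc=4, dec=7, length 4+7−1 = 10.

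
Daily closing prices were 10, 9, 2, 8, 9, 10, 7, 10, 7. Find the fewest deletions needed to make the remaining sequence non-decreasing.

4

Fewest deletions = n − (longest non-decreasing subsequence).
Patience tails:
10 → extends → [10]
9 → replaces 10 → [9]
2 → replaces 9 → [2]
8 → extends → [2, 8]
9 → extends → [2, 8, 9]
10 → extends → [2, 8, 9, 10]
7 → replaces 8 → [2, 7, 9, 10]
10 → extends → [2, 7, 9, 10, 10]
7 → replaces 9 → [2, 7, 7, 10, 10]
Longest non-decreasing subsequence has length 5, so deletions = 9 − 5 = 4.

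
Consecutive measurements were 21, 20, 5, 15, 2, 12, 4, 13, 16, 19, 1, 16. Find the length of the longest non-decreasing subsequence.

Let dp[i] be the length of the longest such subsequence ending at index i:
i:      1  2  3  4  5  6  7  8  9 10 11 12
a[i]:  21 20  5 15  2 12  4 13 16 19  1 16
dp:     1  1  1  2  1  2  2  3  4  5  1  5
Maximum dp value is 5.

5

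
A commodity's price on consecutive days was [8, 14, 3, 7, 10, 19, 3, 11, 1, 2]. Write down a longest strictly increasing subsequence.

Patience tails give the LIS length; then backtrack through the dp parents:
8 → extends → [8]
14 → extends → [8, 14]
3 → replaces 8 → [3, 14]
7 → replaces 14 → [3, 7]
10 → extends → [3, 7, 10]
19 → extends → [3, 7, 10, 19]
3 → already a tail → [3, 7, 10, 19]
11 → replaces 19 → [3, 7, 10, 11]
1 → replaces 3 → [1, 7, 10, 11]
2 → replaces 7 → [1, 2, 10, 11]
Length 4; one witness is 3, 7, 10, 19.

3, 7, 10, 19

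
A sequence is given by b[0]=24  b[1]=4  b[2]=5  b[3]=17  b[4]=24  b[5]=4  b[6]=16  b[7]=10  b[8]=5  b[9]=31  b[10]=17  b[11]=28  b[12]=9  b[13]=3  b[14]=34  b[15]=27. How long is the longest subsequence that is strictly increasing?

6

Let dp[i] be the length of the longest such subsequence ending at index i:
i:      0  1  2  3  4  5  6  7  8  9 10 11 12 13 14 15
b[i]:  24  4  5 17 24  4 16 10  5 31 17 28  9  3 34 27
dp:     1  1  2  3  4  1  3  3  2  5  4  5  3  1  6  5
Maximum dp value is 6.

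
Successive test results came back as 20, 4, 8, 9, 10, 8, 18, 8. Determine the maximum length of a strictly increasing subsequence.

Track the smallest tail for each achievable length (strict):
20 → extends → [20]
4 → replaces 20 → [4]
8 → extends → [4, 8]
9 → extends → [4, 8, 9]
10 → extends → [4, 8, 9, 10]
8 → already a tail → [4, 8, 9, 10]
18 → extends → [4, 8, 9, 10, 18]
8 → already a tail → [4, 8, 9, 10, 18]
Five tails, so the longest strictly increasing subsequence has length 5 (e.g. 4, 8, 9, 10, 18).

5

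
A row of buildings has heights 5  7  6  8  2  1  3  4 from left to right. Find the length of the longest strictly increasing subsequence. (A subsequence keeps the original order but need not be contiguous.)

Track the smallest tail for each achievable length (strict):
5 → extends → [5]
7 → extends → [5, 7]
6 → replaces 7 → [5, 6]
8 → extends → [5, 6, 8]
2 → replaces 5 → [2, 6, 8]
1 → replaces 2 → [1, 6, 8]
3 → replaces 6 → [1, 3, 8]
4 → replaces 8 → [1, 3, 4]
Three tails, so the longest strictly increasing subsequence has length 3 (e.g. 5, 7, 8).

3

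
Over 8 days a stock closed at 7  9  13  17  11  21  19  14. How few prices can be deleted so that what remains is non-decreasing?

3

Fewest deletions = n − (longest non-decreasing subsequence).
i:      1  2  3  4  5  6  7  8
a[i]:   7  9 13 17 11 21 19 14
dp:     1  2  3  4  3  5  5  4
max dp = 5, so deletions = 8 − 5 = 3.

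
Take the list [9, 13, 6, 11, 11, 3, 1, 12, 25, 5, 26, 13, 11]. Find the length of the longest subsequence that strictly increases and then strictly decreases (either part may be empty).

7

inc[i] = longest strictly increasing subsequence ending at i; dec[i] = longest strictly decreasing subsequence starting at i:
i:      1  2  3  4  5  6  7  8  9 10 11 12 13
a[i]:   9 13  6 11 11  3  1 12 25  5 26 13 11
inc:    1  2  1  2  2  1  1  3  4  2  5  4  3
dec:    4  4  3  3  3  2  1  2  3  1  3  2  1
Best peak at i=11 (value 26): inc=5, dec=3, length 5+3−1 = 7.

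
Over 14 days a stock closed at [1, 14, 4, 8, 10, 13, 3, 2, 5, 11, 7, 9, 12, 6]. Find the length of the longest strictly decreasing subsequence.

Let dp[i] be the longest strictly decreasing subsequence ending at i:
i:      1  2  3  4  5  6  7  8  9 10 11 12 13 14
a[i]:   1 14  4  8 10 13  3  2  5 11  7  9 12  6
dp:     1  1  2  2  2  2  3  4  3  3  4  4  3  5
Maximum is 5.

5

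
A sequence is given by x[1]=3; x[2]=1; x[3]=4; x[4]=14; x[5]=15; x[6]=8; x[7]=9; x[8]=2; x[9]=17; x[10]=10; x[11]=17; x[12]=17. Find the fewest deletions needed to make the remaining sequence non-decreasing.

Fewest deletions = n − (longest non-decreasing subsequence).
i:      1  2  3  4  5  6  7  8  9 10 11 12
x[i]:   3  1  4 14 15  8  9  2 17 10 17 17
dp:     1  1  2  3  4  3  4  2  5  5  6  7
max dp = 7, so deletions = 12 − 7 = 5.

5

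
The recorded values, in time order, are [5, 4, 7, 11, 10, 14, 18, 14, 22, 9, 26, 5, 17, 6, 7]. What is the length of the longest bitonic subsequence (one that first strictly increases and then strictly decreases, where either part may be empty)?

inc[i] = longest strictly increasing subsequence ending at i; dec[i] = longest strictly decreasing subsequence starting at i:
i:      1  2  3  4  5  6  7  8  9 10 11 12 13 14 15
a[i]:   5  4  7 11 10 14 18 14 22  9 26  5 17  6  7
inc:    1  1  2  3  3  4  5  4  6  3  7  2  5  3  4
dec:    2  1  2  4  3  3  4  3  3  2  3  1  2  1  1
Best peak at i=11 (value 26): inc=7, dec=3, length 7+3−1 = 9.

9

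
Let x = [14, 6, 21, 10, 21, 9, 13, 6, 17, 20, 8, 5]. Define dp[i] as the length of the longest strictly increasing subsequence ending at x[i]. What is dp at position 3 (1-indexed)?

dp[i] = 1 + max{dp[j] : j<i, x[j]<x[i]} (or 1 if no such j):
i:      1  2  3  4  5  6  7  8  9 10 11 12
x[i]:  14  6 21 10 21  9 13  6 17 20  8  5
dp:     1  1  2  2  3  2  3  1  4  5  2  1
At index 3 the value is 2.

2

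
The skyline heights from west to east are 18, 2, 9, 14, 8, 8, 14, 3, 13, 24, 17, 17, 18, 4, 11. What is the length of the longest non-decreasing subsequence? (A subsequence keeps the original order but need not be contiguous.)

7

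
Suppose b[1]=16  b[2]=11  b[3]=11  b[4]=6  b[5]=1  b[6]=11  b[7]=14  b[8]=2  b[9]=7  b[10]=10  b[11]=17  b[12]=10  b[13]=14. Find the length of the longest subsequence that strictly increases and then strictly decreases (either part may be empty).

inc[i] = longest strictly increasing subsequence ending at i; dec[i] = longest strictly decreasing subsequence starting at i:
i:      1  2  3  4  5  6  7  8  9 10 11 12 13
b[i]:  16 11 11  6  1 11 14  2  7 10 17 10 14
inc:    1  1  1  1  1  2  3  2  3  4  5  4  5
dec:    4  3  3  2  1  2  2  1  1  1  2  1  1
Best peak at i=11 (value 17): inc=5, dec=2, length 5+2−1 = 6.

6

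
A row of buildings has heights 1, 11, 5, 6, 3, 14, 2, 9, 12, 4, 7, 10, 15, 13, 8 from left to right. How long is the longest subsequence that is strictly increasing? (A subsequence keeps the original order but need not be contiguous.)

Track the smallest tail for each achievable length (strict):
1 → extends → [1]
11 → extends → [1, 11]
5 → replaces 11 → [1, 5]
6 → extends → [1, 5, 6]
3 → replaces 5 → [1, 3, 6]
14 → extends → [1, 3, 6, 14]
2 → replaces 3 → [1, 2, 6, 14]
9 → replaces 14 → [1, 2, 6, 9]
12 → extends → [1, 2, 6, 9, 12]
4 → replaces 6 → [1, 2, 4, 9, 12]
7 → replaces 9 → [1, 2, 4, 7, 12]
10 → replaces 12 → [1, 2, 4, 7, 10]
15 → extends → [1, 2, 4, 7, 10, 15]
13 → replaces 15 → [1, 2, 4, 7, 10, 13]
8 → replaces 10 → [1, 2, 4, 7, 8, 13]
Six tails, so the longest strictly increasing subsequence has length 6 (e.g. 1, 5, 6, 9, 12, 15).

6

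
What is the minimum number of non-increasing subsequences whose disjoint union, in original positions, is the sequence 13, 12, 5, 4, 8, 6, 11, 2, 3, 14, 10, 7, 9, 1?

4

Place each on the leftmost legal pile:
13 → new pile 1 (tops now [13])
12 → pile 1 (tops now [12])
5 → pile 1 (tops now [5])
4 → pile 1 (tops now [4])
8 → new pile 2 (tops now [4, 8])
6 → pile 2 (tops now [4, 6])
11 → new pile 3 (tops now [4, 6, 11])
2 → pile 1 (tops now [2, 6, 11])
3 → pile 2 (tops now [2, 3, 11])
14 → new pile 4 (tops now [2, 3, 11, 14])
10 → pile 3 (tops now [2, 3, 10, 14])
7 → pile 3 (tops now [2, 3, 7, 14])
9 → pile 4 (tops now [2, 3, 7, 9])
1 → pile 1 (tops now [1, 3, 7, 9])
Four piles.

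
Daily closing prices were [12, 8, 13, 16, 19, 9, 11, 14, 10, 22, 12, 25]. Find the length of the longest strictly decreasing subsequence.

3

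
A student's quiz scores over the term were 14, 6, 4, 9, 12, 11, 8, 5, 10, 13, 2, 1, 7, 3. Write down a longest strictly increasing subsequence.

6, 9, 12, 13

Patience tails give the LIS length; then backtrack through the dp parents:
14 → extends → [14]
6 → replaces 14 → [6]
4 → replaces 6 → [4]
9 → extends → [4, 9]
12 → extends → [4, 9, 12]
11 → replaces 12 → [4, 9, 11]
8 → replaces 9 → [4, 8, 11]
5 → replaces 8 → [4, 5, 11]
10 → replaces 11 → [4, 5, 10]
13 → extends → [4, 5, 10, 13]
2 → replaces 4 → [2, 5, 10, 13]
1 → replaces 2 → [1, 5, 10, 13]
7 → replaces 10 → [1, 5, 7, 13]
3 → replaces 5 → [1, 3, 7, 13]
Length 4; one witness is 6, 9, 12, 13.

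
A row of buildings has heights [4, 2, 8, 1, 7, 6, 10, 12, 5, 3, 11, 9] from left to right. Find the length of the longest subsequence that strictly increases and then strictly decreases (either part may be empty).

6

inc[i] = longest strictly increasing subsequence ending at i; dec[i] = longest strictly decreasing subsequence starting at i:
i:      1  2  3  4  5  6  7  8  9 10 11 12
a[i]:   4  2  8  1  7  6 10 12  5  3 11  9
inc:    1  1  2  1  2  2  3  4  2  2  4  3
dec:    3  2  5  1  4  3  3  3  2  1  2  1
Best peak at i=3 (value 8): inc=2, dec=5, length 2+5−1 = 6.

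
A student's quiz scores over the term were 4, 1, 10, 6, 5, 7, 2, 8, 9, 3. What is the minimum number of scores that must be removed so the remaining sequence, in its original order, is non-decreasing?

Fewest deletions = n − (longest non-decreasing subsequence).
Patience tails:
4 → extends → [4]
1 → replaces 4 → [1]
10 → extends → [1, 10]
6 → replaces 10 → [1, 6]
5 → replaces 6 → [1, 5]
7 → extends → [1, 5, 7]
2 → replaces 5 → [1, 2, 7]
8 → extends → [1, 2, 7, 8]
9 → extends → [1, 2, 7, 8, 9]
3 → replaces 7 → [1, 2, 3, 8, 9]
Longest non-decreasing subsequence has length 5, so deletions = 10 − 5 = 5.

5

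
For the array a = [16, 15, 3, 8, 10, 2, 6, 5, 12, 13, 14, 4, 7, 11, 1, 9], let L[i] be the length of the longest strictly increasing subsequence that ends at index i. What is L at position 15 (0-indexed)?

dp[i] = 1 + max{dp[j] : j<i, a[j]<a[i]} (or 1 if no such j):
i:      0  1  2  3  4  5  6  7  8  9 10 11 12 13 14 15
a[i]:  16 15  3  8 10  2  6  5 12 13 14  4  7 11  1  9
dp:     1  1  1  2  3  1  2  2  4  5  6  2  3  4  1  4
At index 15 the value is 4.

4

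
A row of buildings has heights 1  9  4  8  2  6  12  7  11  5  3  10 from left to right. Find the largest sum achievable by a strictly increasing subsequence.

Let S[i] be the best sum of a strictly increasing subsequence ending at i:
i:      1  2  3  4  5  6  7  8  9 10 11 12
a[i]:   1  9  4  8  2  6 12  7 11  5  3 10
S:      1 10  5 13  3 11 25 18 29 10  6 28
Maximum is 29 (e.g. 1 + 4 + 6 + 7 + 11).

29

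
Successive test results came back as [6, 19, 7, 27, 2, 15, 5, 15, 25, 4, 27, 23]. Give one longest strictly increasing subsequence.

Patience tails give the LIS length; then backtrack through the dp parents:
6 → extends → [6]
19 → extends → [6, 19]
7 → replaces 19 → [6, 7]
27 → extends → [6, 7, 27]
2 → replaces 6 → [2, 7, 27]
15 → replaces 27 → [2, 7, 15]
5 → replaces 7 → [2, 5, 15]
15 → already a tail → [2, 5, 15]
25 → extends → [2, 5, 15, 25]
4 → replaces 5 → [2, 4, 15, 25]
27 → extends → [2, 4, 15, 25, 27]
23 → replaces 25 → [2, 4, 15, 23, 27]
Length 5; one witness is 6, 7, 15, 25, 27.

6, 7, 15, 25, 27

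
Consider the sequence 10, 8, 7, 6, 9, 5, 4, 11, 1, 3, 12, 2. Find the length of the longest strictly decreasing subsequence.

Negate each value so 'decreasing' becomes 'increasing', then run patience tails on the negated sequence:
-10 → extends → [-10]
-8 → extends → [-10, -8]
-7 → extends → [-10, -8, -7]
-6 → extends → [-10, -8, -7, -6]
-9 → replaces -8 → [-10, -9, -7, -6]
-5 → extends → [-10, -9, -7, -6, -5]
-4 → extends → [-10, -9, -7, -6, -5, -4]
-11 → replaces -10 → [-11, -9, -7, -6, -5, -4]
-1 → extends → [-11, -9, -7, -6, -5, -4, -1]
-3 → replaces -1 → [-11, -9, -7, -6, -5, -4, -3]
-12 → replaces -11 → [-12, -9, -7, -6, -5, -4, -3]
-2 → extends → [-12, -9, -7, -6, -5, -4, -3, -2]
Eight tails, so the longest strictly decreasing subsequence of the original has length 8.

8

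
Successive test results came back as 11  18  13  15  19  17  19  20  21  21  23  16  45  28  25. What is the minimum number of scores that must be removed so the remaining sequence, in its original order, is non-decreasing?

Fewest deletions = n − (longest non-decreasing subsequence).
Patience tails:
11 → extends → [11]
18 → extends → [11, 18]
13 → replaces 18 → [11, 13]
15 → extends → [11, 13, 15]
19 → extends → [11, 13, 15, 19]
17 → replaces 19 → [11, 13, 15, 17]
19 → extends → [11, 13, 15, 17, 19]
20 → extends → [11, 13, 15, 17, 19, 20]
21 → extends → [11, 13, 15, 17, 19, 20, 21]
21 → extends → [11, 13, 15, 17, 19, 20, 21, 21]
23 → extends → [11, 13, 15, 17, 19, 20, 21, 21, 23]
16 → replaces 17 → [11, 13, 15, 16, 19, 20, 21, 21, 23]
45 → extends → [11, 13, 15, 16, 19, 20, 21, 21, 23, 45]
28 → replaces 45 → [11, 13, 15, 16, 19, 20, 21, 21, 23, 28]
25 → replaces 28 → [11, 13, 15, 16, 19, 20, 21, 21, 23, 25]
Longest non-decreasing subsequence has length 10, so deletions = 15 − 10 = 5.

5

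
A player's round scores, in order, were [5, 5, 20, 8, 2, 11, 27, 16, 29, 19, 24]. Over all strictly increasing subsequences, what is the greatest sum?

Let S[i] be the best sum of a strictly increasing subsequence ending at i:
i:      1  2  3  4  5  6  7  8  9 10 11
a[i]:   5  5 20  8  2 11 27 16 29 19 24
S:      5  5 25 13  2 24 52 40 81 59 83
Maximum is 83 (e.g. 5 + 8 + 11 + 16 + 19 + 24).

83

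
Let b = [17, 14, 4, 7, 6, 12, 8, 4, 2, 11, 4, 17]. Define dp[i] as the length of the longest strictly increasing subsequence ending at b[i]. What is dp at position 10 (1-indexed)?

dp[i] = 1 + max{dp[j] : j<i, b[j]<b[i]} (or 1 if no such j):
i:      1  2  3  4  5  6  7  8  9 10 11 12
b[i]:  17 14  4  7  6 12  8  4  2 11  4 17
dp:     1  1  1  2  2  3  3  1  1  4  2  5
At index 10 the value is 4.

4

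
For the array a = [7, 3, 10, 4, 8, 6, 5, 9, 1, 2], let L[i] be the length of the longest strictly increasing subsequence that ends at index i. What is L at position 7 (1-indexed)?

dp[i] = 1 + max{dp[j] : j<i, a[j]<a[i]} (or 1 if no such j):
i:      1  2  3  4  5  6  7  8  9 10
a[i]:   7  3 10  4  8  6  5  9  1  2
dp:     1  1  2  2  3  3  3  4  1  2
At index 7 the value is 3.

3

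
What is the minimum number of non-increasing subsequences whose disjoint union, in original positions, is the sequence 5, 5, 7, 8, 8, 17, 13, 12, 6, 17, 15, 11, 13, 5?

5

Place each on the leftmost legal pile:
5 → new pile 1 (tops now [5])
5 → pile 1 (tops now [5])
7 → new pile 2 (tops now [5, 7])
8 → new pile 3 (tops now [5, 7, 8])
8 → pile 3 (tops now [5, 7, 8])
17 → new pile 4 (tops now [5, 7, 8, 17])
13 → pile 4 (tops now [5, 7, 8, 13])
12 → pile 4 (tops now [5, 7, 8, 12])
6 → pile 2 (tops now [5, 6, 8, 12])
17 → new pile 5 (tops now [5, 6, 8, 12, 17])
15 → pile 5 (tops now [5, 6, 8, 12, 15])
11 → pile 4 (tops now [5, 6, 8, 11, 15])
13 → pile 5 (tops now [5, 6, 8, 11, 13])
5 → pile 1 (tops now [5, 6, 8, 11, 13])
Five piles.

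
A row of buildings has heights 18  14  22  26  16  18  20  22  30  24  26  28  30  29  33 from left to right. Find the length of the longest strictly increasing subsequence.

10

Track the smallest tail for each achievable length (strict):
18 → extends → [18]
14 → replaces 18 → [14]
22 → extends → [14, 22]
26 → extends → [14, 22, 26]
16 → replaces 22 → [14, 16, 26]
18 → replaces 26 → [14, 16, 18]
20 → extends → [14, 16, 18, 20]
22 → extends → [14, 16, 18, 20, 22]
30 → extends → [14, 16, 18, 20, 22, 30]
24 → replaces 30 → [14, 16, 18, 20, 22, 24]
26 → extends → [14, 16, 18, 20, 22, 24, 26]
28 → extends → [14, 16, 18, 20, 22, 24, 26, 28]
30 → extends → [14, 16, 18, 20, 22, 24, 26, 28, 30]
29 → replaces 30 → [14, 16, 18, 20, 22, 24, 26, 28, 29]
33 → extends → [14, 16, 18, 20, 22, 24, 26, 28, 29, 33]
Ten tails, so the longest strictly increasing subsequence has length 10 (e.g. 14, 16, 18, 20, 22, 24, 26, 28, 30, 33).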